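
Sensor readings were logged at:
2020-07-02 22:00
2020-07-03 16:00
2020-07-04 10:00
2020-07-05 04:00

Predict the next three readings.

Gaps: 18, 18, 18 hours — each event is 18 hours after the previous one.
2020-07-05 04:00 + 18 h = 2020-07-05 22:00.
2020-07-05 22:00 + 18 h = 2020-07-06 16:00.
2020-07-06 16:00 + 18 h = 2020-07-07 10:00.

2020-07-05 22:00, 2020-07-06 16:00, 2020-07-07 10:00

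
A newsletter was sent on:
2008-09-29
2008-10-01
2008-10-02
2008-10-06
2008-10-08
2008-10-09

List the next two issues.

The gap pattern 2, 1, 4, 2, 1 repeats every 3 events.
These are the Mondays, Wednesdays and Thursdays of each week.
Next Monday: 2008-10-13.
The following Wednesday is 2008-10-15.

2008-10-13, 2008-10-15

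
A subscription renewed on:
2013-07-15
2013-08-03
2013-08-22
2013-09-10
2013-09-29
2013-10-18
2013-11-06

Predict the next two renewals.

2013-11-25, 2013-12-14

The spacing is 19, 19, 19, 19, 19, 19 days — always 19 days.
2013-11-06 + 19 days = 2013-11-25.
2013-11-25 + 19 days = 2013-12-14.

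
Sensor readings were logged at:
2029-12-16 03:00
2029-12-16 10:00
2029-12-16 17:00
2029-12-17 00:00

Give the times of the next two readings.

The interval is a steady 7 hours (7, 7, 7).
2029-12-17 00:00 + 7 h = 2029-12-17 07:00.
2029-12-17 07:00 + 7 h = 2029-12-17 14:00.

2029-12-17 07:00, 2029-12-17 14:00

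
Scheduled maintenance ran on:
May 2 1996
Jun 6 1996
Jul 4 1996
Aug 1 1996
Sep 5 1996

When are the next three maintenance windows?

Gaps: 35, 28, 28, 35 days — a mix of 28 and 35. Every date is a Thursday.
Each is the 1st Thursday of its month.
October 1996 — 1st Thursday is Oct 3 1996.
November 1996 — 1st Thursday is Nov 7 1996.
1st Thursday of December 1996: Dec 5 1996.

Oct 3 1996, Nov 7 1996, Dec 5 1996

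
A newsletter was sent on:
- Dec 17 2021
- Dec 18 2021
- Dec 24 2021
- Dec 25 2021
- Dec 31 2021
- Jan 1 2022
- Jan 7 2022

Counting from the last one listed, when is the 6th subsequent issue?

Every event lands on a Friday or Saturday (gaps cycle 1, 6, 1, 6, 1, 6).
So the schedule is: every Friday and Saturday.
The following Saturday is Jan 8 2022.
Next Friday: Jan 14 2022.
Next Saturday: Jan 15 2022.
Next Friday: Jan 21 2022.
The following Saturday is Jan 22 2022.
The following Friday is Jan 28 2022.

Jan 28 2022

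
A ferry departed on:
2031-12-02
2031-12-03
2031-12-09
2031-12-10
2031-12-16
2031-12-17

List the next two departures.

2031-12-23, 2031-12-24

Gaps: 1, 6, 1, 6, 1 days — not constant, but cyclic with period 2.
The events fall on every Tuesday and Wednesday.
Next Tuesday: 2031-12-23.
Next Wednesday: 2031-12-24.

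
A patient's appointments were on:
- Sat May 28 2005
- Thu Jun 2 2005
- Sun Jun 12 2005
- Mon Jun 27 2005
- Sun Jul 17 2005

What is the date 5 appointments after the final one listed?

Sun Jan 8 2006

Intervals are 5, 10, 15, 20 days — an arithmetic progression with common difference 5.
Next gap: 25 days. Sun Jul 17 2005 + 25 days = Thu Aug 11 2005.
Next gap: 30 days. Thu Aug 11 2005 + 30 days = Sat Sep 10 2005.
Next gap: 35 days. Sat Sep 10 2005 + 35 days = Sat Oct 15 2005.
Next gap: 40 days. Sat Oct 15 2005 + 40 days = Thu Nov 24 2005.
Next gap: 45 days. Thu Nov 24 2005 + 45 days = Sun Jan 8 2006.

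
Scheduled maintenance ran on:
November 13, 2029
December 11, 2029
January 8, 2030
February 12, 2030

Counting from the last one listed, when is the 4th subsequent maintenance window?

June 11, 2030

All dates are Tuesdays, 28, 28, 35 days apart.
Specifically, the 2nd Tuesday of each month.
2nd Tuesday of March 2030: March 12, 2030.
2nd Tuesday of April 2030: April 9, 2030.
2nd Tuesday of May 2030: May 14, 2030.
2nd Tuesday of June 2030: June 11, 2030.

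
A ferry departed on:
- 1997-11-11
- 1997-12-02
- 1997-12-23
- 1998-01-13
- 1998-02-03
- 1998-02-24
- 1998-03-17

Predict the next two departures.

The spacing is 21, 21, 21, 21, 21, 21 days — always 21 days.
1998-03-17 + 21 days = 1998-04-07.
1998-04-07 + 21 days = 1998-04-28.

1998-04-07, 1998-04-28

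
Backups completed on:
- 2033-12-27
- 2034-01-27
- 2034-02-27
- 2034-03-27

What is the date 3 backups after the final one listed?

Each date is the 27th; the gaps (31, 31, 28) track the month lengths.
The rule is the 27th of each month.
April 2034: 2034-04-27.
Next: May 2034 → 2034-05-27.
June 2034: 2034-06-27.

2034-06-27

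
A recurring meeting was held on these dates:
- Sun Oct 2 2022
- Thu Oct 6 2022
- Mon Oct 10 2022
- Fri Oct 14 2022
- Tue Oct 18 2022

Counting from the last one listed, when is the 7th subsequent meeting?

Every event comes 4 days after the last (4, 4, 4, 4).
Tue Oct 18 2022 + 4 days = Sat Oct 22 2022.
Sat Oct 22 2022 + 4 days = Wed Oct 26 2022.
Wed Oct 26 2022 + 4 days = Sun Oct 30 2022.
Sun Oct 30 2022 + 4 days = Thu Nov 3 2022.
Thu Nov 3 2022 + 4 days = Mon Nov 7 2022.
Mon Nov 7 2022 + 4 days = Fri Nov 11 2022.
Fri Nov 11 2022 + 4 days = Tue Nov 15 2022.

Tue Nov 15 2022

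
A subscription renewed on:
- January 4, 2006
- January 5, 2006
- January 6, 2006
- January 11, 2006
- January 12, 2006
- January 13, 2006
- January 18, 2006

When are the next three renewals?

January 19, 2006; January 20, 2006; January 25, 2006

Gaps: 1, 1, 5, 1, 1, 5 days — not constant, but cyclic with period 3.
The events fall on every Wednesday, Thursday and Friday.
The following Thursday is January 19, 2006.
Next Friday: January 20, 2006.
Next Wednesday: January 25, 2006.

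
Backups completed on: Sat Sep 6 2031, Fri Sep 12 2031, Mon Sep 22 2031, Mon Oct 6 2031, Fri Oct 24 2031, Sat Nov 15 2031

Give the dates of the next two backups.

Thu Dec 11 2031, Sat Jan 10 2032

Gaps: 6, 10, 14, 18, 22 days — each gap is 4 larger than the previous one.
Next gap: 26 days. Sat Nov 15 2031 + 26 days = Thu Dec 11 2031.
Next gap: 30 days. Thu Dec 11 2031 + 30 days = Sat Jan 10 2032.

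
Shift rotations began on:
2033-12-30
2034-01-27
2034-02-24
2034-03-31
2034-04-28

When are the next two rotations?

2034-05-26, 2034-06-30

Every date is a Friday; gaps 28, 28, 35, 28 days.
Each is the last Friday of its month (at least one falls on the 29th or later, ruling out '4th Friday').
Last Friday of May 2034: 2034-05-26.
Last Friday of June 2034: 2034-06-30.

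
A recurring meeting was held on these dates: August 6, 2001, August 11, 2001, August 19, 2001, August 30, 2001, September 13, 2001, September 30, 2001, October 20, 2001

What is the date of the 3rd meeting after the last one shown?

Gaps: 5, 8, 11, 14, 17, 20 days — each gap is 3 larger than the previous one.
Next gap: 23 days. October 20, 2001 + 23 days = November 12, 2001.
Next gap: 26 days. November 12, 2001 + 26 days = December 8, 2001.
Next gap: 29 days. December 8, 2001 + 29 days = January 6, 2002.

January 6, 2002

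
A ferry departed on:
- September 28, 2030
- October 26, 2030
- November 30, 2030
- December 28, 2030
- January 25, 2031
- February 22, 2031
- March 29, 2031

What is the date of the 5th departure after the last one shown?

All Saturdays; the gaps (28, 35, 28, 28, 28, 35) vary with month length.
This is the last Saturday of each month.
Last Saturday of April 2031: April 26, 2031.
Last Saturday of May 2031: May 31, 2031.
Last Saturday of June 2031: June 28, 2031.
July 2031 ends with Saturday July 26, 2031.
Last Saturday of August 2031: August 30, 2031.

August 30, 2031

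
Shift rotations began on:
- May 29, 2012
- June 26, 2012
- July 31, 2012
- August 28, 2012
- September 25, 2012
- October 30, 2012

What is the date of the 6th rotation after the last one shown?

All Tuesdays; the gaps (28, 35, 28, 28, 35) vary with month length.
This is the last Tuesday of each month.
November 2012 ends with Tuesday November 27, 2012.
December 2012 ends with Tuesday December 25, 2012.
January 2013 ends with Tuesday January 29, 2013.
Last Tuesday of February 2013: February 26, 2013.
March 2013 ends with Tuesday March 26, 2013.
Last Tuesday of April 2013: April 30, 2013.

April 30, 2013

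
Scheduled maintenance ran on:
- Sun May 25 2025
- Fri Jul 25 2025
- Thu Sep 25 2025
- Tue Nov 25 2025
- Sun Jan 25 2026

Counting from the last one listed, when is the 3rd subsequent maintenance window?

Sat Jul 25 2026

The day-of-month is always 25 (61, 62, 61, 61 days between events).
So this recurs on the 25th of every 2 months.
Next: March 2026 → Wed Mar 25 2026.
May 2026: Mon May 25 2026.
Next: July 2026 → Sat Jul 25 2026.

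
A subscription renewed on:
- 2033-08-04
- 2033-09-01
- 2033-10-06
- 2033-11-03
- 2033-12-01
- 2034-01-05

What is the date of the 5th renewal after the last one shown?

2034-06-01

Gaps: 28, 35, 28, 28, 35 days — a mix of 28 and 35. Every date is a Thursday.
Each is the 1st Thursday of its month.
February 2034 — 1st Thursday is 2034-02-02.
1st Thursday of March 2034: 2034-03-02.
1st Thursday of April 2034: 2034-04-06.
1st Thursday of May 2034: 2034-05-04.
1st Thursday of June 2034: 2034-06-01.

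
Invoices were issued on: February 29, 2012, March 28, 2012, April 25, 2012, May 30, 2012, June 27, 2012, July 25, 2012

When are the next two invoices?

August 29, 2012; September 26, 2012

All Wednesdays; the gaps (28, 28, 35, 28, 28) vary with month length.
This is the last Wednesday of each month.
Last Wednesday of August 2012: August 29, 2012.
September 2012 ends with Wednesday September 26, 2012.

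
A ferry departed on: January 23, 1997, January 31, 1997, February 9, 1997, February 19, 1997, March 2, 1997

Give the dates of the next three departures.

March 14, 1997; March 27, 1997; April 10, 1997

Gaps: 8, 9, 10, 11 days — each gap is 1 larger than the previous one.
Next gap: 12 days. March 2, 1997 + 12 days = March 14, 1997.
Next gap: 13 days. March 14, 1997 + 13 days = March 27, 1997.
Next gap: 14 days. March 27, 1997 + 14 days = April 10, 1997.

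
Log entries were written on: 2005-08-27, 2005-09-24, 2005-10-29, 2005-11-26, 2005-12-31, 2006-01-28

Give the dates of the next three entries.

2006-02-25, 2006-03-25, 2006-04-29

All Saturdays; the gaps (28, 35, 28, 35, 28) vary with month length.
This is the last Saturday of each month.
Last Saturday of February 2006: 2006-02-25.
March 2006 ends with Saturday 2006-03-25.
Last Saturday of April 2006: 2006-04-29.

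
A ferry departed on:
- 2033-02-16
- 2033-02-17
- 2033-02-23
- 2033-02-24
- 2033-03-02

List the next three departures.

2033-03-03, 2033-03-09, 2033-03-10

The gap pattern 1, 6, 1, 6 repeats every 2 events.
These are the Wednesdays and Thursdays of each week.
Next Thursday: 2033-03-03.
The following Wednesday is 2033-03-09.
Next Thursday: 2033-03-10.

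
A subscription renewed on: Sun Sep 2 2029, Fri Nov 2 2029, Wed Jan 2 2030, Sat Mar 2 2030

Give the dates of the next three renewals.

Each date is the 2nd; the gaps (61, 61, 59) track the month lengths.
The rule is the 2nd of every 2 months.
May 2030: Thu May 2 2030.
July 2030: Tue Jul 2 2030.
September 2030: Mon Sep 2 2030.

Thu May 2 2030, Tue Jul 2 2030, Mon Sep 2 2030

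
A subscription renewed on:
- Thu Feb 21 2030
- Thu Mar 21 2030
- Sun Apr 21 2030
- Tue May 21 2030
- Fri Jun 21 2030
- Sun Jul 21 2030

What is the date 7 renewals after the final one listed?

Fri Feb 21 2031

Each date is the 21st; the gaps (28, 31, 30, 31, 30) track the month lengths.
The rule is the 21st of each month.
Next: August 2030 → Wed Aug 21 2030.
September 2030: Sat Sep 21 2030.
Next: October 2030 → Mon Oct 21 2030.
Next: November 2030 → Thu Nov 21 2030.
Next: December 2030 → Sat Dec 21 2030.
January 2031: Tue Jan 21 2031.
February 2031: Fri Feb 21 2031.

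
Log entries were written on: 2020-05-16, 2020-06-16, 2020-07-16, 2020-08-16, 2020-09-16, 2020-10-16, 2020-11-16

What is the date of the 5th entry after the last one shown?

2021-04-16

Gaps: 31, 30, 31, 31, 30, 31 days — not constant. Every event is on the 16th of the month.
Pattern: the 16th of each month.
December 2020: 2020-12-16.
January 2021: 2021-01-16.
Next: February 2021 → 2021-02-16.
Next: March 2021 → 2021-03-16.
Next: April 2021 → 2021-04-16.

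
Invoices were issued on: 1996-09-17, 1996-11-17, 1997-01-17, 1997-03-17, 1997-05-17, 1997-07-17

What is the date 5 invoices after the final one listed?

The day-of-month is always 17 (61, 61, 59, 61, 61 days between events).
So this recurs on the 17th of every 2 months.
Next: September 1997 → 1997-09-17.
Next: November 1997 → 1997-11-17.
January 1998: 1998-01-17.
March 1998: 1998-03-17.
Next: May 1998 → 1998-05-17.

1998-05-17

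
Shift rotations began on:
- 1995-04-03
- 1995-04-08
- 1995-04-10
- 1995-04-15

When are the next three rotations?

1995-04-17, 1995-04-22, 1995-04-24

The gap pattern 5, 2, 5 repeats every 2 events.
These are the Mondays and Saturdays of each week.
The following Monday is 1995-04-17.
Next Saturday: 1995-04-22.
Next Monday: 1995-04-24.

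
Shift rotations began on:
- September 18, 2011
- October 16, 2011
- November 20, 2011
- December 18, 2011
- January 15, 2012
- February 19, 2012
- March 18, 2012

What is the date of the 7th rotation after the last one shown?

Gaps: 28, 35, 28, 28, 35, 28 days — a mix of 28 and 35. Every date is a Sunday.
Each is the 3rd Sunday of its month.
3rd Sunday of April 2012: April 15, 2012.
3rd Sunday of May 2012: May 20, 2012.
3rd Sunday of June 2012: June 17, 2012.
3rd Sunday of July 2012: July 15, 2012.
3rd Sunday of August 2012: August 19, 2012.
September 2012 — 3rd Sunday is September 16, 2012.
October 2012 — 3rd Sunday is October 21, 2012.

October 21, 2012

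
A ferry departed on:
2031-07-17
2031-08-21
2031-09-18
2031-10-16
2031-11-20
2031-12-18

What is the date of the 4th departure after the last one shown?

These are Thursdays at 28- or 35-day spacing (35, 28, 28, 35, 28).
The pattern: 3rd Thursday of the month.
3rd Thursday of January 2032: 2032-01-15.
February 2032 — 3rd Thursday is 2032-02-19.
3rd Thursday of March 2032: 2032-03-18.
April 2032 — 3rd Thursday is 2032-04-15.

2032-04-15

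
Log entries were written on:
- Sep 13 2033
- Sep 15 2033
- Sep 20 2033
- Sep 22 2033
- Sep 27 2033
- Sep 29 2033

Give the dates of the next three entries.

Oct 4 2033, Oct 6 2033, Oct 11 2033

Every event lands on a Tuesday or Thursday (gaps cycle 2, 5, 2, 5, 2).
So the schedule is: every Tuesday and Thursday.
Next Tuesday: Oct 4 2033.
Next Thursday: Oct 6 2033.
The following Tuesday is Oct 11 2033.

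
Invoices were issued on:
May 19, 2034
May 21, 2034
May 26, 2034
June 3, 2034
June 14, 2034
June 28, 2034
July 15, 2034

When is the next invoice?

August 4, 2034

Intervals are 2, 5, 8, 11, 14, 17 days — an arithmetic progression with common difference 3.
Next gap: 20 days. July 15, 2034 + 20 days = August 4, 2034.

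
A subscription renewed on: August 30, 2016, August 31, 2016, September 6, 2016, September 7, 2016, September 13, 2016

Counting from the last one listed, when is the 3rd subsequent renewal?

The gap pattern 1, 6, 1, 6 repeats every 2 events.
These are the Tuesdays and Wednesdays of each week.
Next Wednesday: September 14, 2016.
Next Tuesday: September 20, 2016.
Next Wednesday: September 21, 2016.

September 21, 2016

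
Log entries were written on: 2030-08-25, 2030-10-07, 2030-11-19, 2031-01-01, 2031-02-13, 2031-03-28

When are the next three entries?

2031-05-10, 2031-06-22, 2031-08-04

Every event comes 43 days after the last (43, 43, 43, 43, 43).
2031-03-28 + 43 days = 2031-05-10.
2031-05-10 + 43 days = 2031-06-22.
2031-06-22 + 43 days = 2031-08-04.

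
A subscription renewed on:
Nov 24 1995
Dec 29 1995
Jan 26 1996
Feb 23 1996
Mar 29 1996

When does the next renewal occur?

All Fridays; the gaps (35, 28, 28, 35) vary with month length.
This is the last Friday of each month.
Last Friday of April 1996: Apr 26 1996.

Apr 26 1996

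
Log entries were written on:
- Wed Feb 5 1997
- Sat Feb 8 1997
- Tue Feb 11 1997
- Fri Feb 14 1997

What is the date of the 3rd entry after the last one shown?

Sun Feb 23 1997

The spacing is 3, 3, 3 days — always 3 days.
Fri Feb 14 1997 + 3 days = Mon Feb 17 1997.
Mon Feb 17 1997 + 3 days = Thu Feb 20 1997.
Thu Feb 20 1997 + 3 days = Sun Feb 23 1997.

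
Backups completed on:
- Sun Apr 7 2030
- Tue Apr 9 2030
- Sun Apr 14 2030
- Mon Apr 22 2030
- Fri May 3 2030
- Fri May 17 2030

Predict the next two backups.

Mon Jun 3 2030, Sun Jun 23 2030

Gaps: 2, 5, 8, 11, 14 days — each gap is 3 larger than the previous one.
Next gap: 17 days. Fri May 17 2030 + 17 days = Mon Jun 3 2030.
Next gap: 20 days. Mon Jun 3 2030 + 20 days = Sun Jun 23 2030.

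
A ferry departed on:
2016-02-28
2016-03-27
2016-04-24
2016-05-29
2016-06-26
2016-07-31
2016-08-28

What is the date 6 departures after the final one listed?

These are Sundays with 28, 28, 35, 28, 35, 28-day gaps.
Each is the final Sunday of its month — 2016-05-29 is past the 28th, so '4th Sunday' doesn't fit.
Last Sunday of September 2016: 2016-09-25.
October 2016 ends with Sunday 2016-10-30.
November 2016 ends with Sunday 2016-11-27.
December 2016 ends with Sunday 2016-12-25.
January 2017 ends with Sunday 2017-01-29.
February 2017 ends with Sunday 2017-02-26.

2017-02-26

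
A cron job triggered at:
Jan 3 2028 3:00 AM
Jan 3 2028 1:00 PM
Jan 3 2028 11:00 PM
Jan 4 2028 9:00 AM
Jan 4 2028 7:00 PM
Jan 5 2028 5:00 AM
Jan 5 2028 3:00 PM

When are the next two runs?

Jan 6 2028 1:00 AM, Jan 6 2028 11:00 AM

The interval is a steady 10 hours (10, 10, 10, 10, 10, 10).
Jan 5 2028 3:00 PM + 10 h = Jan 6 2028 1:00 AM.
Jan 6 2028 1:00 AM + 10 h = Jan 6 2028 11:00 AM.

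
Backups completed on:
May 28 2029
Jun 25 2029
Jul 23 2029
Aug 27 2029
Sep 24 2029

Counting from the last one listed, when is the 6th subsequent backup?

Mar 25 2030

All dates are Mondays, 28, 28, 35, 28 days apart.
Specifically, the 4th Monday of each month.
4th Monday of October 2029: Oct 22 2029.
November 2029 — 4th Monday is Nov 26 2029.
December 2029 — 4th Monday is Dec 24 2029.
4th Monday of January 2030: Jan 28 2030.
4th Monday of February 2030: Feb 25 2030.
4th Monday of March 2030: Mar 25 2030.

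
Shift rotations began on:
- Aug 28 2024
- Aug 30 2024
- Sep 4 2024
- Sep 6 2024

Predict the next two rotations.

Sep 11 2024, Sep 13 2024

The gap pattern 2, 5, 2 repeats every 2 events.
These are the Wednesdays and Fridays of each week.
Next Wednesday: Sep 11 2024.
Next Friday: Sep 13 2024.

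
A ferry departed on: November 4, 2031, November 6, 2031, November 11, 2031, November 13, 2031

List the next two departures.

November 18, 2031; November 20, 2031

Gaps: 2, 5, 2 days — not constant, but cyclic with period 2.
The events fall on every Tuesday and Thursday.
Next Tuesday: November 18, 2031.
The following Thursday is November 20, 2031.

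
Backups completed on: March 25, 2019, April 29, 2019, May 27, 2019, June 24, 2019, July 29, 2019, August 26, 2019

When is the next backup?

September 30, 2019

Every date is a Monday; gaps 35, 28, 28, 35, 28 days.
Each is the last Monday of its month (at least one falls on the 29th or later, ruling out '4th Monday').
September 2019 ends with Monday September 30, 2019.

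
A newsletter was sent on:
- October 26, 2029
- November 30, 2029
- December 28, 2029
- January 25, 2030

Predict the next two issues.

February 22, 2030; March 29, 2030

Every date is a Friday; gaps 35, 28, 28 days.
Each is the last Friday of its month (at least one falls on the 29th or later, ruling out '4th Friday').
February 2030 ends with Friday February 22, 2030.
March 2030 ends with Friday March 29, 2030.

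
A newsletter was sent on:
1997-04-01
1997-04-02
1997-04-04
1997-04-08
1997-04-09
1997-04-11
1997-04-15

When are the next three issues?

1997-04-16, 1997-04-18, 1997-04-22

The gap pattern 1, 2, 4, 1, 2, 4 repeats every 3 events.
These are the Tuesdays, Wednesdays and Fridays of each week.
The following Wednesday is 1997-04-16.
The following Friday is 1997-04-18.
Next Tuesday: 1997-04-22.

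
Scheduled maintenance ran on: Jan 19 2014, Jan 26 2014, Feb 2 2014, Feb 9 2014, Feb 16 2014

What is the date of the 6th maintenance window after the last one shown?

Every event comes 7 days after the last (7, 7, 7, 7).
Feb 16 2014 + 7 days = Feb 23 2014.
Feb 23 2014 + 7 days = Mar 2 2014.
Mar 2 2014 + 7 days = Mar 9 2014.
Mar 9 2014 + 7 days = Mar 16 2014.
Mar 16 2014 + 7 days = Mar 23 2014.
Mar 23 2014 + 7 days = Mar 30 2014.

Mar 30 2014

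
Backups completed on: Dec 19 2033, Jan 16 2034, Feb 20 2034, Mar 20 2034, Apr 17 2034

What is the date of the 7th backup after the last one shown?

Nov 20 2034

Gaps: 28, 35, 28, 28 days — a mix of 28 and 35. Every date is a Monday.
Each is the 3rd Monday of its month.
3rd Monday of May 2034: May 15 2034.
3rd Monday of June 2034: Jun 19 2034.
July 2034 — 3rd Monday is Jul 17 2034.
3rd Monday of August 2034: Aug 21 2034.
3rd Monday of September 2034: Sep 18 2034.
October 2034 — 3rd Monday is Oct 16 2034.
3rd Monday of November 2034: Nov 20 2034.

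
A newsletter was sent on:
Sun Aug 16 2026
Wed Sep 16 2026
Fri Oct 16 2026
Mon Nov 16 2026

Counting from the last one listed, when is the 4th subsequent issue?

The day-of-month is always 16 (31, 30, 31 days between events).
So this recurs on the 16th of each month.
Next: December 2026 → Wed Dec 16 2026.
Next: January 2027 → Sat Jan 16 2027.
February 2027: Tue Feb 16 2027.
March 2027: Tue Mar 16 2027.

Tue Mar 16 2027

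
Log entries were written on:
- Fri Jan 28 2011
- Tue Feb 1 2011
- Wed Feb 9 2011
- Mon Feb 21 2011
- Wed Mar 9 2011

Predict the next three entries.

Tue Mar 29 2011, Fri Apr 22 2011, Fri May 20 2011

Gaps: 4, 8, 12, 16 days — each gap is 4 larger than the previous one.
Next gap: 20 days. Wed Mar 9 2011 + 20 days = Tue Mar 29 2011.
Next gap: 24 days. Tue Mar 29 2011 + 24 days = Fri Apr 22 2011.
Next gap: 28 days. Fri Apr 22 2011 + 28 days = Fri May 20 2011.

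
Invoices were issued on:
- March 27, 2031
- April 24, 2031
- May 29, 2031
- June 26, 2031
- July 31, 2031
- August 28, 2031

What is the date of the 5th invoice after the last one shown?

January 29, 2032

These are Thursdays with 28, 35, 28, 35, 28-day gaps.
Each is the final Thursday of its month — May 29, 2031 is past the 28th, so '4th Thursday' doesn't fit.
Last Thursday of September 2031: September 25, 2031.
Last Thursday of October 2031: October 30, 2031.
November 2031 ends with Thursday November 27, 2031.
Last Thursday of December 2031: December 25, 2031.
January 2032 ends with Thursday January 29, 2032.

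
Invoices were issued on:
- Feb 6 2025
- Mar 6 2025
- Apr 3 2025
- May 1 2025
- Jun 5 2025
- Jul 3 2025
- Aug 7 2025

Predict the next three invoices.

Sep 4 2025, Oct 2 2025, Nov 6 2025

Gaps: 28, 28, 28, 35, 28, 35 days — a mix of 28 and 35. Every date is a Thursday.
Each is the 1st Thursday of its month.
September 2025 — 1st Thursday is Sep 4 2025.
October 2025 — 1st Thursday is Oct 2 2025.
November 2025 — 1st Thursday is Nov 6 2025.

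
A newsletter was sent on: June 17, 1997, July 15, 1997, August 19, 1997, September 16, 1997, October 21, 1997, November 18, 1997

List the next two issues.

All dates are Tuesdays, 28, 35, 28, 35, 28 days apart.
Specifically, the 3rd Tuesday of each month.
December 1997 — 3rd Tuesday is December 16, 1997.
3rd Tuesday of January 1998: January 20, 1998.

December 16, 1997; January 20, 1998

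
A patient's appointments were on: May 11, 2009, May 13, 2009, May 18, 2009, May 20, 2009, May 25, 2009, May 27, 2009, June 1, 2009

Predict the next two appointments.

The gap pattern 2, 5, 2, 5, 2, 5 repeats every 2 events.
These are the Mondays and Wednesdays of each week.
The following Wednesday is June 3, 2009.
Next Monday: June 8, 2009.

June 3, 2009; June 8, 2009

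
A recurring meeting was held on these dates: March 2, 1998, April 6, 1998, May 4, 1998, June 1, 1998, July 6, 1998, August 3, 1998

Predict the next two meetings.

Gaps: 35, 28, 28, 35, 28 days — a mix of 28 and 35. Every date is a Monday.
Each is the 1st Monday of its month.
1st Monday of September 1998: September 7, 1998.
October 1998 — 1st Monday is October 5, 1998.

September 7, 1998; October 5, 1998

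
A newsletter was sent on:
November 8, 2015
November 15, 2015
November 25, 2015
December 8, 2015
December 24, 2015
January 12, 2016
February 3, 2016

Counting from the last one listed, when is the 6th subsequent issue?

The spacing grows by 3 each time: 7, 10, 13, 16, 19, 22 days.
Next gap: 25 days. February 3, 2016 + 25 days = February 28, 2016.
Next gap: 28 days. February 28, 2016 + 28 days = March 27, 2016.
Next gap: 31 days. March 27, 2016 + 31 days = April 27, 2016.
Next gap: 34 days. April 27, 2016 + 34 days = May 31, 2016.
Next gap: 37 days. May 31, 2016 + 37 days = July 7, 2016.
Next gap: 40 days. July 7, 2016 + 40 days = August 16, 2016.

August 16, 2016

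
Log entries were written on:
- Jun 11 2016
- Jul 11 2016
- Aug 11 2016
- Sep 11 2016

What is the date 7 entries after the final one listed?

Gaps: 30, 31, 31 days — not constant. Every event is on the 11th of the month.
Pattern: the 11th of each month.
October 2016: Oct 11 2016.
Next: November 2016 → Nov 11 2016.
Next: December 2016 → Dec 11 2016.
January 2017: Jan 11 2017.
February 2017: Feb 11 2017.
Next: March 2017 → Mar 11 2017.
Next: April 2017 → Apr 11 2017.

Apr 11 2017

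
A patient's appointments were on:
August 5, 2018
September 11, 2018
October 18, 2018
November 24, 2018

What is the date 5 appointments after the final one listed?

Every event comes 37 days after the last (37, 37, 37).
November 24, 2018 + 37 days = December 31, 2018.
December 31, 2018 + 37 days = February 6, 2019.
February 6, 2019 + 37 days = March 15, 2019.
March 15, 2019 + 37 days = April 21, 2019.
April 21, 2019 + 37 days = May 28, 2019.

May 28, 2019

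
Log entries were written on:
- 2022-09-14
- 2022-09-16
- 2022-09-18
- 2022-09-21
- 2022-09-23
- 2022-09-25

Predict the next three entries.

Every event lands on a Wednesday or Friday or Sunday (gaps cycle 2, 2, 3, 2, 2).
So the schedule is: every Wednesday, Friday and Sunday.
Next Wednesday: 2022-09-28.
The following Friday is 2022-09-30.
The following Sunday is 2022-10-02.

2022-09-28, 2022-09-30, 2022-10-02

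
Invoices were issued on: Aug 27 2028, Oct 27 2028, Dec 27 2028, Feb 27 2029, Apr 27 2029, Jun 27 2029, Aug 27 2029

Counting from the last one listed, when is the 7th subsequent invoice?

Oct 27 2030

Gaps: 61, 61, 62, 59, 61, 61 days — not constant. Every event is on the 27th of the month.
Pattern: the 27th of every 2 months.
October 2029: Oct 27 2029.
December 2029: Dec 27 2029.
February 2030: Feb 27 2030.
April 2030: Apr 27 2030.
June 2030: Jun 27 2030.
August 2030: Aug 27 2030.
Next: October 2030 → Oct 27 2030.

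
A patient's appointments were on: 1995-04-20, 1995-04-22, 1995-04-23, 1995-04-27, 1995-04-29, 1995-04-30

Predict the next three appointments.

Gaps: 2, 1, 4, 2, 1 days — not constant, but cyclic with period 3.
The events fall on every Thursday, Saturday and Sunday.
Next Thursday: 1995-05-04.
The following Saturday is 1995-05-06.
Next Sunday: 1995-05-07.

1995-05-04, 1995-05-06, 1995-05-07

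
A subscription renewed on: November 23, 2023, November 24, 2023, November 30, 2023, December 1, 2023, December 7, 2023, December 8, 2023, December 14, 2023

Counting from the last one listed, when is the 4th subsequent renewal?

Gaps: 1, 6, 1, 6, 1, 6 days — not constant, but cyclic with period 2.
The events fall on every Thursday and Friday.
The following Friday is December 15, 2023.
The following Thursday is December 21, 2023.
The following Friday is December 22, 2023.
Next Thursday: December 28, 2023.

December 28, 2023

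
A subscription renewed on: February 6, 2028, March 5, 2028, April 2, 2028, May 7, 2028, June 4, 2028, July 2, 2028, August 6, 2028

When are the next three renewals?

These are Sundays at 28- or 35-day spacing (28, 28, 35, 28, 28, 35).
The pattern: 1st Sunday of the month.
September 2028 — 1st Sunday is September 3, 2028.
October 2028 — 1st Sunday is October 1, 2028.
November 2028 — 1st Sunday is November 5, 2028.

September 3, 2028; October 1, 2028; November 5, 2028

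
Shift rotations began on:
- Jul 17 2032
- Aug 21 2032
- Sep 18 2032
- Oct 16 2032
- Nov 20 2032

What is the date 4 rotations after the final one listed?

Mar 19 2033

Gaps: 35, 28, 28, 35 days — a mix of 28 and 35. Every date is a Saturday.
Each is the 3rd Saturday of its month.
December 2032 — 3rd Saturday is Dec 18 2032.
January 2033 — 3rd Saturday is Jan 15 2033.
February 2033 — 3rd Saturday is Feb 19 2033.
March 2033 — 3rd Saturday is Mar 19 2033.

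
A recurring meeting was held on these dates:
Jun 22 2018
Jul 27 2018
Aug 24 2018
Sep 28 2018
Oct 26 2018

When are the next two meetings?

These are Fridays at 28- or 35-day spacing (35, 28, 35, 28).
The pattern: 4th Friday of the month.
4th Friday of November 2018: Nov 23 2018.
4th Friday of December 2018: Dec 28 2018.

Nov 23 2018, Dec 28 2018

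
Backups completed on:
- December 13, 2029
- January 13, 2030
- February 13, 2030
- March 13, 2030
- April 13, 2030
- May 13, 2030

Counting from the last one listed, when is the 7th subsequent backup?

The day-of-month is always 13 (31, 31, 28, 31, 30 days between events).
So this recurs on the 13th of each month.
June 2030: June 13, 2030.
July 2030: July 13, 2030.
August 2030: August 13, 2030.
Next: September 2030 → September 13, 2030.
Next: October 2030 → October 13, 2030.
November 2030: November 13, 2030.
December 2030: December 13, 2030.

December 13, 2030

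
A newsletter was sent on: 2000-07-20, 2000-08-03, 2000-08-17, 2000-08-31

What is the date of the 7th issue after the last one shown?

The spacing is 14, 14, 14 days — always 14 days.
2000-08-31 + 14 days = 2000-09-14.
2000-09-14 + 14 days = 2000-09-28.
2000-09-28 + 14 days = 2000-10-12.
2000-10-12 + 14 days = 2000-10-26.
2000-10-26 + 14 days = 2000-11-09.
2000-11-09 + 14 days = 2000-11-23.
2000-11-23 + 14 days = 2000-12-07.

2000-12-07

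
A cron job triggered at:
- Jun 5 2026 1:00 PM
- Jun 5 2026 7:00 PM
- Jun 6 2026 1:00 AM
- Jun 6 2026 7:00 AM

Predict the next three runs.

Jun 6 2026 1:00 PM, Jun 6 2026 7:00 PM, Jun 7 2026 1:00 AM

The interval is a steady 6 hours (6, 6, 6).
Jun 6 2026 7:00 AM + 6 h = Jun 6 2026 1:00 PM.
Jun 6 2026 1:00 PM + 6 h = Jun 6 2026 7:00 PM.
Jun 6 2026 7:00 PM + 6 h = Jun 7 2026 1:00 AM.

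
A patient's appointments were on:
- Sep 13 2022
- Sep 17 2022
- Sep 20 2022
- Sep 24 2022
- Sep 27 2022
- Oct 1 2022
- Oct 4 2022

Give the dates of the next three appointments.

Gaps: 4, 3, 4, 3, 4, 3 days — not constant, but cyclic with period 2.
The events fall on every Tuesday and Saturday.
Next Saturday: Oct 8 2022.
The following Tuesday is Oct 11 2022.
Next Saturday: Oct 15 2022.

Oct 8 2022, Oct 11 2022, Oct 15 2022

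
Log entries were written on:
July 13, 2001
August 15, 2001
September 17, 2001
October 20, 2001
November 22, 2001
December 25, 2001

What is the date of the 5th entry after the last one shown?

Every event comes 33 days after the last (33, 33, 33, 33, 33).
December 25, 2001 + 33 days = January 27, 2002.
January 27, 2002 + 33 days = March 1, 2002.
March 1, 2002 + 33 days = April 3, 2002.
April 3, 2002 + 33 days = May 6, 2002.
May 6, 2002 + 33 days = June 8, 2002.

June 8, 2002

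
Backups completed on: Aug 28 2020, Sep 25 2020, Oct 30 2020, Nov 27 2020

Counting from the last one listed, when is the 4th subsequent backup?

Every date is a Friday; gaps 28, 35, 28 days.
Each is the last Friday of its month (at least one falls on the 29th or later, ruling out '4th Friday').
December 2020 ends with Friday Dec 25 2020.
Last Friday of January 2021: Jan 29 2021.
Last Friday of February 2021: Feb 26 2021.
Last Friday of March 2021: Mar 26 2021.

Mar 26 2021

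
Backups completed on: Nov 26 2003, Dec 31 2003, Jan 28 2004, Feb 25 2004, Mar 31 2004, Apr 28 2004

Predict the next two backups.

Every date is a Wednesday; gaps 35, 28, 28, 35, 28 days.
Each is the last Wednesday of its month (at least one falls on the 29th or later, ruling out '4th Wednesday').
May 2004 ends with Wednesday May 26 2004.
Last Wednesday of June 2004: Jun 30 2004.

May 26 2004, Jun 30 2004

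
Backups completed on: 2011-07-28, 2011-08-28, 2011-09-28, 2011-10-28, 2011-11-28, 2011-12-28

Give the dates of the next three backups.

Gaps: 31, 31, 30, 31, 30 days — not constant. Every event is on the 28th of the month.
Pattern: the 28th of each month.
January 2012: 2012-01-28.
February 2012: 2012-02-28.
Next: March 2012 → 2012-03-28.

2012-01-28, 2012-02-28, 2012-03-28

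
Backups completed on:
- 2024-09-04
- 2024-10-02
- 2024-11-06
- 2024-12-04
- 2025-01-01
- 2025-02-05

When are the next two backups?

These are Wednesdays at 28- or 35-day spacing (28, 35, 28, 28, 35).
The pattern: 1st Wednesday of the month.
March 2025 — 1st Wednesday is 2025-03-05.
1st Wednesday of April 2025: 2025-04-02.

2025-03-05, 2025-04-02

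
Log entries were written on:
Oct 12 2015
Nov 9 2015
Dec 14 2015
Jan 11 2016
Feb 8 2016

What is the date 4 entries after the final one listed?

All dates are Mondays, 28, 35, 28, 28 days apart.
Specifically, the 2nd Monday of each month.
2nd Monday of March 2016: Mar 14 2016.
April 2016 — 2nd Monday is Apr 11 2016.
May 2016 — 2nd Monday is May 9 2016.
June 2016 — 2nd Monday is Jun 13 2016.

Jun 13 2016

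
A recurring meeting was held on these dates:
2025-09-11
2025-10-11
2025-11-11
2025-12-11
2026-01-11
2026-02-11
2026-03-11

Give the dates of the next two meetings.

Gaps: 30, 31, 30, 31, 31, 28 days — not constant. Every event is on the 11th of the month.
Pattern: the 11th of each month.
April 2026: 2026-04-11.
May 2026: 2026-05-11.

2026-04-11, 2026-05-11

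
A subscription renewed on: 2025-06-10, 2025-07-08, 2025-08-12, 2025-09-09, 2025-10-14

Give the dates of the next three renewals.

Gaps: 28, 35, 28, 35 days — a mix of 28 and 35. Every date is a Tuesday.
Each is the 2nd Tuesday of its month.
November 2025 — 2nd Tuesday is 2025-11-11.
December 2025 — 2nd Tuesday is 2025-12-09.
2nd Tuesday of January 2026: 2026-01-13.

2025-11-11, 2025-12-09, 2026-01-13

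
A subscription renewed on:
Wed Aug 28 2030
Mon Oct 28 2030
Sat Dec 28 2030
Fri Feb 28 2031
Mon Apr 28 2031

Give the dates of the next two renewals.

The day-of-month is always 28 (61, 61, 62, 59 days between events).
So this recurs on the 28th of every 2 months.
Next: June 2031 → Sat Jun 28 2031.
Next: August 2031 → Thu Aug 28 2031.

Sat Jun 28 2031, Thu Aug 28 2031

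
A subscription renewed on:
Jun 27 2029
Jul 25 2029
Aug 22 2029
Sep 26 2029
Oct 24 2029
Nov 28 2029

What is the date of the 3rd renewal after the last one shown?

Gaps: 28, 28, 35, 28, 35 days — a mix of 28 and 35. Every date is a Wednesday.
Each is the 4th Wednesday of its month.
4th Wednesday of December 2029: Dec 26 2029.
4th Wednesday of January 2030: Jan 23 2030.
February 2030 — 4th Wednesday is Feb 27 2030.

Feb 27 2030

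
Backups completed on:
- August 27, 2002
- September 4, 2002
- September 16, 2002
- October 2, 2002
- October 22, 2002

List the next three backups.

Intervals are 8, 12, 16, 20 days — an arithmetic progression with common difference 4.
Next gap: 24 days. October 22, 2002 + 24 days = November 15, 2002.
Next gap: 28 days. November 15, 2002 + 28 days = December 13, 2002.
Next gap: 32 days. December 13, 2002 + 32 days = January 14, 2003.

November 15, 2002; December 13, 2002; January 14, 2003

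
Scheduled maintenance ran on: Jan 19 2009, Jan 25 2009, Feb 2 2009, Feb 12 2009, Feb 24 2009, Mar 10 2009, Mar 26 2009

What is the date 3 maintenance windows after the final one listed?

The spacing grows by 2 each time: 6, 8, 10, 12, 14, 16 days.
Next gap: 18 days. Mar 26 2009 + 18 days = Apr 13 2009.
Next gap: 20 days. Apr 13 2009 + 20 days = May 3 2009.
Next gap: 22 days. May 3 2009 + 22 days = May 25 2009.

May 25 2009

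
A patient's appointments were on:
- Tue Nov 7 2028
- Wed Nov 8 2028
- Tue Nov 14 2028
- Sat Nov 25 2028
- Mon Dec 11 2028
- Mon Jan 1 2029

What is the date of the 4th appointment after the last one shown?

Gaps: 1, 6, 11, 16, 21 days — each gap is 5 larger than the previous one.
Next gap: 26 days. Mon Jan 1 2029 + 26 days = Sat Jan 27 2029.
Next gap: 31 days. Sat Jan 27 2029 + 31 days = Tue Feb 27 2029.
Next gap: 36 days. Tue Feb 27 2029 + 36 days = Wed Apr 4 2029.
Next gap: 41 days. Wed Apr 4 2029 + 41 days = Tue May 15 2029.

Tue May 15 2029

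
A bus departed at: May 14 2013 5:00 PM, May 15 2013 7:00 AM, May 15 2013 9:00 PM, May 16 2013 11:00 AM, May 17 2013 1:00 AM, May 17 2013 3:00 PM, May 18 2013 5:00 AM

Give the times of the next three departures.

The interval is a steady 14 hours (14, 14, 14, 14, 14, 14).
May 18 2013 5:00 AM + 14 h = May 18 2013 7:00 PM.
May 18 2013 7:00 PM + 14 h = May 19 2013 9:00 AM.
May 19 2013 9:00 AM + 14 h = May 19 2013 11:00 PM.

May 18 2013 7:00 PM, May 19 2013 9:00 AM, May 19 2013 11:00 PM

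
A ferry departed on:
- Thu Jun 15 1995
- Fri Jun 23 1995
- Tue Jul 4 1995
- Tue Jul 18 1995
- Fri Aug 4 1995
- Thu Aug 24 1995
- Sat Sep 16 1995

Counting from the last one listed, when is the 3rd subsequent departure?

Tue Dec 12 1995

Intervals are 8, 11, 14, 17, 20, 23 days — an arithmetic progression with common difference 3.
Next gap: 26 days. Sat Sep 16 1995 + 26 days = Thu Oct 12 1995.
Next gap: 29 days. Thu Oct 12 1995 + 29 days = Fri Nov 10 1995.
Next gap: 32 days. Fri Nov 10 1995 + 32 days = Tue Dec 12 1995.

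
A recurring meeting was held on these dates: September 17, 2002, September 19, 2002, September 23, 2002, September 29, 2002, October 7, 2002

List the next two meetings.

October 17, 2002; October 29, 2002

Gaps: 2, 4, 6, 8 days — each gap is 2 larger than the previous one.
Next gap: 10 days. October 7, 2002 + 10 days = October 17, 2002.
Next gap: 12 days. October 17, 2002 + 12 days = October 29, 2002.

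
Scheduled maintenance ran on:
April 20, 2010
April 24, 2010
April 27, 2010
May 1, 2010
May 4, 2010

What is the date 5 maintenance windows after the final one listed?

Every event lands on a Tuesday or Saturday (gaps cycle 4, 3, 4, 3).
So the schedule is: every Tuesday and Saturday.
The following Saturday is May 8, 2010.
Next Tuesday: May 11, 2010.
The following Saturday is May 15, 2010.
The following Tuesday is May 18, 2010.
The following Saturday is May 22, 2010.

May 22, 2010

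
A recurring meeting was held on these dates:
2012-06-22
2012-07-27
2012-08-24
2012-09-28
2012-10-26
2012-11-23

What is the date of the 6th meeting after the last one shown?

All dates are Fridays, 35, 28, 35, 28, 28 days apart.
Specifically, the 4th Friday of each month.
December 2012 — 4th Friday is 2012-12-28.
January 2013 — 4th Friday is 2013-01-25.
4th Friday of February 2013: 2013-02-22.
March 2013 — 4th Friday is 2013-03-22.
April 2013 — 4th Friday is 2013-04-26.
May 2013 — 4th Friday is 2013-05-24.

2013-05-24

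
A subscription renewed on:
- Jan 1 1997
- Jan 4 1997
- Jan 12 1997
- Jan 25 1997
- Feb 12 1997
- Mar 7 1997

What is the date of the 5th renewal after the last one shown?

Sep 13 1997

Gaps: 3, 8, 13, 18, 23 days — each gap is 5 larger than the previous one.
Next gap: 28 days. Mar 7 1997 + 28 days = Apr 4 1997.
Next gap: 33 days. Apr 4 1997 + 33 days = May 7 1997.
Next gap: 38 days. May 7 1997 + 38 days = Jun 14 1997.
Next gap: 43 days. Jun 14 1997 + 43 days = Jul 27 1997.
Next gap: 48 days. Jul 27 1997 + 48 days = Sep 13 1997.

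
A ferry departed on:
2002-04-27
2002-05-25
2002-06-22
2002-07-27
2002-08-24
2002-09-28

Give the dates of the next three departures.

2002-10-26, 2002-11-23, 2002-12-28

Gaps: 28, 28, 35, 28, 35 days — a mix of 28 and 35. Every date is a Saturday.
Each is the 4th Saturday of its month.
4th Saturday of October 2002: 2002-10-26.
November 2002 — 4th Saturday is 2002-11-23.
4th Saturday of December 2002: 2002-12-28.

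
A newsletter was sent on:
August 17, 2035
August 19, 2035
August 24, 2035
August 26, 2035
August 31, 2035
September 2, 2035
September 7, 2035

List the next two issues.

September 9, 2035; September 14, 2035

Gaps: 2, 5, 2, 5, 2, 5 days — not constant, but cyclic with period 2.
The events fall on every Friday and Sunday.
Next Sunday: September 9, 2035.
Next Friday: September 14, 2035.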